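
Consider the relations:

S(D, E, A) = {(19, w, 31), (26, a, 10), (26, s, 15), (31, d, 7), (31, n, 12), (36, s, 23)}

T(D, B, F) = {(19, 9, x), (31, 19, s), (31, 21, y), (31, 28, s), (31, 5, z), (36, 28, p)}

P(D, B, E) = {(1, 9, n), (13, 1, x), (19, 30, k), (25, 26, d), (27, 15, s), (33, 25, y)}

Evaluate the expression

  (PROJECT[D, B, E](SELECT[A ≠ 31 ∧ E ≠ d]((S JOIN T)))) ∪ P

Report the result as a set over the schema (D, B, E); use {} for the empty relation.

Natural join on D: {(19, w, 31, 9, x), (31, d, 7, 19, s), (31, d, 7, 21, y), (31, d, 7, 28, s), (31, d, 7, 5, z), (31, n, 12, 19, s), (31, n, 12, 21, y), (31, n, 12, 28, s), (31, n, 12, 5, z), (36, s, 23, 28, p)}
Selection A ≠ 31 ∧ E ≠ d: {(31, n, 12, 19, s), (31, n, 12, 21, y), (31, n, 12, 28, s), (31, n, 12, 5, z), (36, s, 23, 28, p)}
Projecting to D, B, E: {(31, 19, n), (31, 21, n), (31, 28, n), (31, 5, n), (36, 28, s)}
Set union of the two operands is {(1, 9, n), (13, 1, x), (19, 30, k), (25, 26, d), (27, 15, s), (31, 19, n), (31, 21, n), (31, 28, n), (31, 5, n), (33, 25, y), (36, 28, s)}.

{(1, 9, n), (13, 1, x), (19, 30, k), (25, 26, d), (27, 15, s), (31, 19, n), (31, 21, n), (31, 28, n), (31, 5, n), (33, 25, y), (36, 28, s)}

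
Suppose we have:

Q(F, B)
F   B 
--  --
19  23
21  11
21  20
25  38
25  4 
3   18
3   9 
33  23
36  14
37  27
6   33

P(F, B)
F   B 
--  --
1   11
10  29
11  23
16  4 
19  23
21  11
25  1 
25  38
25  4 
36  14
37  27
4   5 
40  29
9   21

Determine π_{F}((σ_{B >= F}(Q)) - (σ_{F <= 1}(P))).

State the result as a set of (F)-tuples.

Selection B >= F: {(19, 23), (25, 38), (3, 18), (3, 9), (6, 33)}
Selection F <= 1: {(1, 11)}
Taking the difference: {(19, 23), (25, 38), (3, 18), (3, 9), (6, 33)}
Projecting to F (1 duplicate(s) eliminated): {19, 25, 3, 6}

{19, 25, 3, 6}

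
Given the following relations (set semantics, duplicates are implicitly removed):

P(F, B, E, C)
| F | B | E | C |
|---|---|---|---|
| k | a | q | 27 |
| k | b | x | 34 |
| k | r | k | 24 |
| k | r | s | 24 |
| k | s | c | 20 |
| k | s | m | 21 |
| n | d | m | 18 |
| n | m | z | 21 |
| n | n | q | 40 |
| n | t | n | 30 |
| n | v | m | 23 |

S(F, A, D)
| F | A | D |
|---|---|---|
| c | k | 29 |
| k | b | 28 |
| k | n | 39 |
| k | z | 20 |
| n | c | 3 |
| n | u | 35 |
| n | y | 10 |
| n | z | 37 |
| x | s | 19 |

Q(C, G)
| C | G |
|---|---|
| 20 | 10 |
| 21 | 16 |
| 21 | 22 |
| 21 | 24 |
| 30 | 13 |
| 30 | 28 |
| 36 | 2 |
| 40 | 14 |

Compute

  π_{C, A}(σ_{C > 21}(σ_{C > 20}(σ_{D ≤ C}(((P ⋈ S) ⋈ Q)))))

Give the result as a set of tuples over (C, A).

{(30, c), (30, y), (40, c), (40, u), (40, y), (40, z)}

Joining P and S on F yields {(k, a, q, 27, b, 28), (k, a, q, 27, n, 39), (k, a, q, 27, z, 20), (k, b, x, 34, b, 28), (k, b, x, 34, n, 39), (k, b, x, 34, z, 20), (k, r, k, 24, b, 28), (k, r, k, 24, n, 39), (k, r, k, 24, z, 20), (k, r, s, 24, b, 28), (k, r, s, 24, n, 39), (k, r, s, 24, z, 20), (k, s, c, 20, b, 28), (k, s, c, 20, n, 39), (k, s, c, 20, z, 20), (k, s, m, 21, b, 28), (k, s, m, 21, n, 39), (k, s, m, 21, z, 20), (n, d, m, 18, c, 3), (n, d, m, 18, u, 35), (n, d, m, 18, y, 10), (n, d, m, 18, z, 37), (n, m, z, 21, c, 3), (n, m, z, 21, u, 35), (n, m, z, 21, y, 10), (n, m, z, 21, z, 37), (n, n, q, 40, c, 3), (n, n, q, 40, u, 35), (n, n, q, 40, y, 10), (n, n, q, 40, z, 37), (n, t, n, 30, c, 3), (n, t, n, 30, u, 35), (n, t, n, 30, y, 10), (n, t, n, 30, z, 37), (n, v, m, 23, c, 3), (n, v, m, 23, u, 35), (n, v, m, 23, y, 10), (n, v, m, 23, z, 37)}.
Joining (P ⋈ S) and Q on C yields {(k, s, c, 20, b, 28, 10), (k, s, c, 20, n, 39, 10), (k, s, c, 20, z, 20, 10), (k, s, m, 21, b, 28, 16), (k, s, m, 21, b, 28, 22), (k, s, m, 21, b, 28, 24), (k, s, m, 21, n, 39, 16), (k, s, m, 21, n, 39, 22), (k, s, m, 21, n, 39, 24), (k, s, m, 21, z, 20, 16), (k, s, m, 21, z, 20, 22), (k, s, m, 21, z, 20, 24), (n, m, z, 21, c, 3, 16), (n, m, z, 21, c, 3, 22), (n, m, z, 21, c, 3, 24), (n, m, z, 21, u, 35, 16), (n, m, z, 21, u, 35, 22), (n, m, z, 21, u, 35, 24), (n, m, z, 21, y, 10, 16), (n, m, z, 21, y, 10, 22), (n, m, z, 21, y, 10, 24), (n, m, z, 21, z, 37, 16), (n, m, z, 21, z, 37, 22), (n, m, z, 21, z, 37, 24), (n, n, q, 40, c, 3, 14), (n, n, q, 40, u, 35, 14), (n, n, q, 40, y, 10, 14), (n, n, q, 40, z, 37, 14), (n, t, n, 30, c, 3, 13), (n, t, n, 30, c, 3, 28), (n, t, n, 30, u, 35, 13), (n, t, n, 30, u, 35, 28), (n, t, n, 30, y, 10, 13), (n, t, n, 30, y, 10, 28), (n, t, n, 30, z, 37, 13), (n, t, n, 30, z, 37, 28)}.
Selection D ≤ C: {(k, s, c, 20, z, 20, 10), (k, s, m, 21, z, 20, 16), (k, s, m, 21, z, 20, 22), (k, s, m, 21, z, 20, 24), (n, m, z, 21, c, 3, 16), (n, m, z, 21, c, 3, 22), (n, m, z, 21, c, 3, 24), (n, m, z, 21, y, 10, 16), (n, m, z, 21, y, 10, 22), (n, m, z, 21, y, 10, 24), (n, n, q, 40, c, 3, 14), (n, n, q, 40, u, 35, 14), (n, n, q, 40, y, 10, 14), (n, n, q, 40, z, 37, 14), (n, t, n, 30, c, 3, 13), (n, t, n, 30, c, 3, 28), (n, t, n, 30, y, 10, 13), (n, t, n, 30, y, 10, 28)}
Selection C > 20: {(k, s, m, 21, z, 20, 16), (k, s, m, 21, z, 20, 22), (k, s, m, 21, z, 20, 24), (n, m, z, 21, c, 3, 16), (n, m, z, 21, c, 3, 22), (n, m, z, 21, c, 3, 24), (n, m, z, 21, y, 10, 16), (n, m, z, 21, y, 10, 22), (n, m, z, 21, y, 10, 24), (n, n, q, 40, c, 3, 14), (n, n, q, 40, u, 35, 14), (n, n, q, 40, y, 10, 14), (n, n, q, 40, z, 37, 14), (n, t, n, 30, c, 3, 13), (n, t, n, 30, c, 3, 28), (n, t, n, 30, y, 10, 13), (n, t, n, 30, y, 10, 28)}
Selection C > 21: {(n, n, q, 40, c, 3, 14), (n, n, q, 40, u, 35, 14), (n, n, q, 40, y, 10, 14), (n, n, q, 40, z, 37, 14), (n, t, n, 30, c, 3, 13), (n, t, n, 30, c, 3, 28), (n, t, n, 30, y, 10, 13), (n, t, n, 30, y, 10, 28)}
π_{C, A} gives {(30, c), (30, y), (40, c), (40, u), (40, y), (40, z)} (2 duplicate(s) eliminated).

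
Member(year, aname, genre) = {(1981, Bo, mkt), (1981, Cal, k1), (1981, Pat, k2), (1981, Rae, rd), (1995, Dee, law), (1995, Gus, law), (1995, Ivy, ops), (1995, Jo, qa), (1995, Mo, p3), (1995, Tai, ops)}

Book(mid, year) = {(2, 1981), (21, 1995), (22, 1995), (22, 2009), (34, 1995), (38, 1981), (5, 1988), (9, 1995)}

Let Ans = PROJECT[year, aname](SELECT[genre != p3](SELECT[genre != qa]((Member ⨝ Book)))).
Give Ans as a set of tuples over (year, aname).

Joining Member and Book on year yields {(1981, Bo, mkt, 2), (1981, Bo, mkt, 38), (1981, Cal, k1, 2), (1981, Cal, k1, 38), (1981, Pat, k2, 2), (1981, Pat, k2, 38), (1981, Rae, rd, 2), (1981, Rae, rd, 38), (1995, Dee, law, 21), (1995, Dee, law, 22), (1995, Dee, law, 34), (1995, Dee, law, 9), (1995, Gus, law, 21), (1995, Gus, law, 22), (1995, Gus, law, 34), (1995, Gus, law, 9), (1995, Ivy, ops, 21), (1995, Ivy, ops, 22), (1995, Ivy, ops, 34), (1995, Ivy, ops, 9), (1995, Jo, qa, 21), (1995, Jo, qa, 22), (1995, Jo, qa, 34), (1995, Jo, qa, 9), (1995, Mo, p3, 21), (1995, Mo, p3, 22), (1995, Mo, p3, 34), (1995, Mo, p3, 9), (1995, Tai, ops, 21), (1995, Tai, ops, 22), (1995, Tai, ops, 34), (1995, Tai, ops, 9)}.
σ[genre != qa]: keep tuples satisfying genre != qa → {(1981, Bo, mkt, 2), (1981, Bo, mkt, 38), (1981, Cal, k1, 2), (1981, Cal, k1, 38), (1981, Pat, k2, 2), (1981, Pat, k2, 38), (1981, Rae, rd, 2), (1981, Rae, rd, 38), (1995, Dee, law, 21), (1995, Dee, law, 22), (1995, Dee, law, 34), (1995, Dee, law, 9), (1995, Gus, law, 21), (1995, Gus, law, 22), (1995, Gus, law, 34), (1995, Gus, law, 9), (1995, Ivy, ops, 21), (1995, Ivy, ops, 22), (1995, Ivy, ops, 34), (1995, Ivy, ops, 9), (1995, Mo, p3, 21), (1995, Mo, p3, 22), (1995, Mo, p3, 34), (1995, Mo, p3, 9), (1995, Tai, ops, 21), (1995, Tai, ops, 22), (1995, Tai, ops, 34), (1995, Tai, ops, 9)}
σ[genre != p3]: keep tuples satisfying genre != p3 → {(1981, Bo, mkt, 2), (1981, Bo, mkt, 38), (1981, Cal, k1, 2), (1981, Cal, k1, 38), (1981, Pat, k2, 2), (1981, Pat, k2, 38), (1981, Rae, rd, 2), (1981, Rae, rd, 38), (1995, Dee, law, 21), (1995, Dee, law, 22), (1995, Dee, law, 34), (1995, Dee, law, 9), (1995, Gus, law, 21), (1995, Gus, law, 22), (1995, Gus, law, 34), (1995, Gus, law, 9), (1995, Ivy, ops, 21), (1995, Ivy, ops, 22), (1995, Ivy, ops, 34), (1995, Ivy, ops, 9), (1995, Tai, ops, 21), (1995, Tai, ops, 22), (1995, Tai, ops, 34), (1995, Tai, ops, 9)}
π[year, aname]: project onto (year, aname) (16 duplicate(s) eliminated) → {(1981, Bo), (1981, Cal), (1981, Pat), (1981, Rae), (1995, Dee), (1995, Gus), (1995, Ivy), (1995, Tai)}

{(1981, Bo), (1981, Cal), (1981, Pat), (1981, Rae), (1995, Dee), (1995, Gus), (1995, Ivy), (1995, Tai)}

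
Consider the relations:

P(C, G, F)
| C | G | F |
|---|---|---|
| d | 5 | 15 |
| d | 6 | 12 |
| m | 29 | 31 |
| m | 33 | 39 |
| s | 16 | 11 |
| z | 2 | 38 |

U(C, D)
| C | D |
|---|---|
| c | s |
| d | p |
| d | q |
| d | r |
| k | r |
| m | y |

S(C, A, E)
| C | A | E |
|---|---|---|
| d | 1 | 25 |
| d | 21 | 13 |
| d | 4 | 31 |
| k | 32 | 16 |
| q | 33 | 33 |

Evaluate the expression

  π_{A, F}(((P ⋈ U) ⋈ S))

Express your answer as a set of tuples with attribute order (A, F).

Joining P and U on C yields {(d, 5, 15, p), (d, 5, 15, q), (d, 5, 15, r), (d, 6, 12, p), (d, 6, 12, q), (d, 6, 12, r), (m, 29, 31, y), (m, 33, 39, y)}.
Joining (P ⋈ U) and S on C yields {(d, 5, 15, p, 1, 25), (d, 5, 15, p, 21, 13), (d, 5, 15, p, 4, 31), (d, 5, 15, q, 1, 25), (d, 5, 15, q, 21, 13), (d, 5, 15, q, 4, 31), (d, 5, 15, r, 1, 25), (d, 5, 15, r, 21, 13), (d, 5, 15, r, 4, 31), (d, 6, 12, p, 1, 25), (d, 6, 12, p, 21, 13), (d, 6, 12, p, 4, 31), (d, 6, 12, q, 1, 25), (d, 6, 12, q, 21, 13), (d, 6, 12, q, 4, 31), (d, 6, 12, r, 1, 25), (d, 6, 12, r, 21, 13), (d, 6, 12, r, 4, 31)}.
π[A, F]: project onto (A, F) (12 duplicate(s) eliminated) → {(1, 12), (1, 15), (21, 12), (21, 15), (4, 12), (4, 15)}

{(1, 12), (1, 15), (21, 12), (21, 15), (4, 12), (4, 15)}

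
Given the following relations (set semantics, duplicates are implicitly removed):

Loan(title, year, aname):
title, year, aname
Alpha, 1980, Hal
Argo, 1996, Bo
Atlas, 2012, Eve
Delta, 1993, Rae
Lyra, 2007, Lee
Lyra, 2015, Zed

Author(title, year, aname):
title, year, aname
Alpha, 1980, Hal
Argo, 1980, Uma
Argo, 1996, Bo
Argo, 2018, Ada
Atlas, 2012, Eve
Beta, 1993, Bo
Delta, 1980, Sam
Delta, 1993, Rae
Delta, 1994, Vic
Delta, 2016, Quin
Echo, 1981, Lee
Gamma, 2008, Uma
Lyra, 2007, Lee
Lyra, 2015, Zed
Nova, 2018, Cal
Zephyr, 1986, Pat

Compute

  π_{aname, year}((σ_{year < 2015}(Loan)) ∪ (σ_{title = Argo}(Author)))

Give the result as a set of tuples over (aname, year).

{(Ada, 2018), (Bo, 1996), (Eve, 2012), (Hal, 1980), (Lee, 2007), (Rae, 1993), (Uma, 1980)}

σ[year < 2015]: keep tuples satisfying year < 2015 → {(Alpha, 1980, Hal), (Argo, 1996, Bo), (Atlas, 2012, Eve), (Delta, 1993, Rae), (Lyra, 2007, Lee)}
σ[title = Argo]: keep tuples satisfying title = Argo → {(Argo, 1980, Uma), (Argo, 1996, Bo), (Argo, 2018, Ada)}
Set union of the two operands is {(Alpha, 1980, Hal), (Argo, 1980, Uma), (Argo, 1996, Bo), (Argo, 2018, Ada), (Atlas, 2012, Eve), (Delta, 1993, Rae), (Lyra, 2007, Lee)}.
Keep only column(s) aname, year: {(Ada, 2018), (Bo, 1996), (Eve, 2012), (Hal, 1980), (Lee, 2007), (Rae, 1993), (Uma, 1980)}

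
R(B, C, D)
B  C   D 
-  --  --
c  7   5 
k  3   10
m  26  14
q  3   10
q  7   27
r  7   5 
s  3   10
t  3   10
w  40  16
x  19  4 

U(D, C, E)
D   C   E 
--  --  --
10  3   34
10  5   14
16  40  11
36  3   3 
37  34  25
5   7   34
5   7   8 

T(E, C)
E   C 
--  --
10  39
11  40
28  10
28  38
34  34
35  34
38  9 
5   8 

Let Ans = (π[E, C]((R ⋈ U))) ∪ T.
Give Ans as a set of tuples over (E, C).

{(10, 39), (11, 40), (28, 10), (28, 38), (34, 3), (34, 34), (34, 7), (35, 34), (38, 9), (5, 8), (8, 7)}

R ⋈ U (natural join on C, D): {(c, 7, 5, 34), (c, 7, 5, 8), (k, 3, 10, 34), (q, 3, 10, 34), (r, 7, 5, 34), (r, 7, 5, 8), (s, 3, 10, 34), (t, 3, 10, 34), (w, 40, 16, 11)}
Projecting to E, C (5 duplicate(s) eliminated): {(11, 40), (34, 3), (34, 7), (8, 7)}
Set union of the two operands is {(10, 39), (11, 40), (28, 10), (28, 38), (34, 3), (34, 34), (34, 7), (35, 34), (38, 9), (5, 8), (8, 7)}.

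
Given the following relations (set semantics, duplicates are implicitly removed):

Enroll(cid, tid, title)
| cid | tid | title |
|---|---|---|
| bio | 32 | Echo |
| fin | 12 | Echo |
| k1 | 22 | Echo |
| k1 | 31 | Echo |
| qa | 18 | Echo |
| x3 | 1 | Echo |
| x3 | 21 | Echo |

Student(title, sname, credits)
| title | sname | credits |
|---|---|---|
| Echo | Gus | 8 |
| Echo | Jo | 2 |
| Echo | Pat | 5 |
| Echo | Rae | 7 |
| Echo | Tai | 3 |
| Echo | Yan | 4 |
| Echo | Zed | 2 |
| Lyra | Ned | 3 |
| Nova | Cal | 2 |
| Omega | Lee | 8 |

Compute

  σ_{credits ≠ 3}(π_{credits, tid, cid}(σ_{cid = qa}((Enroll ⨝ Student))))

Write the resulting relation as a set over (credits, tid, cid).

Enroll ⋈ Student (natural join on title): {(bio, 32, Echo, Gus, 8), (bio, 32, Echo, Jo, 2), (bio, 32, Echo, Pat, 5), (bio, 32, Echo, Rae, 7), (bio, 32, Echo, Tai, 3), (bio, 32, Echo, Yan, 4), (bio, 32, Echo, Zed, 2), (fin, 12, Echo, Gus, 8), (fin, 12, Echo, Jo, 2), (fin, 12, Echo, Pat, 5), (fin, 12, Echo, Rae, 7), (fin, 12, Echo, Tai, 3), (fin, 12, Echo, Yan, 4), (fin, 12, Echo, Zed, 2), (k1, 22, Echo, Gus, 8), (k1, 22, Echo, Jo, 2), (k1, 22, Echo, Pat, 5), (k1, 22, Echo, Rae, 7), (k1, 22, Echo, Tai, 3), (k1, 22, Echo, Yan, 4), (k1, 22, Echo, Zed, 2), (k1, 31, Echo, Gus, 8), (k1, 31, Echo, Jo, 2), (k1, 31, Echo, Pat, 5), (k1, 31, Echo, Rae, 7), (k1, 31, Echo, Tai, 3), (k1, 31, Echo, Yan, 4), (k1, 31, Echo, Zed, 2), (qa, 18, Echo, Gus, 8), (qa, 18, Echo, Jo, 2), (qa, 18, Echo, Pat, 5), (qa, 18, Echo, Rae, 7), (qa, 18, Echo, Tai, 3), (qa, 18, Echo, Yan, 4), (qa, 18, Echo, Zed, 2), (x3, 1, Echo, Gus, 8), (x3, 1, Echo, Jo, 2), (x3, 1, Echo, Pat, 5), (x3, 1, Echo, Rae, 7), (x3, 1, Echo, Tai, 3), (x3, 1, Echo, Yan, 4), (x3, 1, Echo, Zed, 2), (x3, 21, Echo, Gus, 8), (x3, 21, Echo, Jo, 2), (x3, 21, Echo, Pat, 5), (x3, 21, Echo, Rae, 7), (x3, 21, Echo, Tai, 3), (x3, 21, Echo, Yan, 4), (x3, 21, Echo, Zed, 2)}
σ[cid = qa]: keep tuples satisfying cid = qa → {(qa, 18, Echo, Gus, 8), (qa, 18, Echo, Jo, 2), (qa, 18, Echo, Pat, 5), (qa, 18, Echo, Rae, 7), (qa, 18, Echo, Tai, 3), (qa, 18, Echo, Yan, 4), (qa, 18, Echo, Zed, 2)}
π[credits, tid, cid]: project onto (credits, tid, cid) (1 duplicate(s) eliminated) → {(2, 18, qa), (3, 18, qa), (4, 18, qa), (5, 18, qa), (7, 18, qa), (8, 18, qa)}
σ[credits ≠ 3]: keep tuples satisfying credits ≠ 3 → {(2, 18, qa), (4, 18, qa), (5, 18, qa), (7, 18, qa), (8, 18, qa)}

{(2, 18, qa), (4, 18, qa), (5, 18, qa), (7, 18, qa), (8, 18, qa)}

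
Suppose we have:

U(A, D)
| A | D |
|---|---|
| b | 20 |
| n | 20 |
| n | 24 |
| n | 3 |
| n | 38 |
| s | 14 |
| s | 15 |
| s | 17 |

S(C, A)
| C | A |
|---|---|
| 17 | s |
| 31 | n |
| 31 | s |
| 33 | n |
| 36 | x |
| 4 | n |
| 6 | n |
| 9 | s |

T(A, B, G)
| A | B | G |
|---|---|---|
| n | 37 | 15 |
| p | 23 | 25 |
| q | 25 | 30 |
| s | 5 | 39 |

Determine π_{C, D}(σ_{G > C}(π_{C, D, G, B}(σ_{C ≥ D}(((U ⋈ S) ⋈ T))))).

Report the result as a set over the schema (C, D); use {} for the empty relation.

Joining U and S on A yields {(n, 20, 31), (n, 20, 33), (n, 20, 4), (n, 20, 6), (n, 24, 31), (n, 24, 33), (n, 24, 4), (n, 24, 6), (n, 3, 31), (n, 3, 33), (n, 3, 4), (n, 3, 6), (n, 38, 31), (n, 38, 33), (n, 38, 4), (n, 38, 6), (s, 14, 17), (s, 14, 31), (s, 14, 9), (s, 15, 17), (s, 15, 31), (s, 15, 9), (s, 17, 17), (s, 17, 31), (s, 17, 9)}.
Joining (U ⋈ S) and T on A yields {(n, 20, 31, 37, 15), (n, 20, 33, 37, 15), (n, 20, 4, 37, 15), (n, 20, 6, 37, 15), (n, 24, 31, 37, 15), (n, 24, 33, 37, 15), (n, 24, 4, 37, 15), (n, 24, 6, 37, 15), (n, 3, 31, 37, 15), (n, 3, 33, 37, 15), (n, 3, 4, 37, 15), (n, 3, 6, 37, 15), (n, 38, 31, 37, 15), (n, 38, 33, 37, 15), (n, 38, 4, 37, 15), (n, 38, 6, 37, 15), (s, 14, 17, 5, 39), (s, 14, 31, 5, 39), (s, 14, 9, 5, 39), (s, 15, 17, 5, 39), (s, 15, 31, 5, 39), (s, 15, 9, 5, 39), (s, 17, 17, 5, 39), (s, 17, 31, 5, 39), (s, 17, 9, 5, 39)}.
σ[C ≥ D]: keep tuples satisfying C ≥ D → {(n, 20, 31, 37, 15), (n, 20, 33, 37, 15), (n, 24, 31, 37, 15), (n, 24, 33, 37, 15), (n, 3, 31, 37, 15), (n, 3, 33, 37, 15), (n, 3, 4, 37, 15), (n, 3, 6, 37, 15), (s, 14, 17, 5, 39), (s, 14, 31, 5, 39), (s, 15, 17, 5, 39), (s, 15, 31, 5, 39), (s, 17, 17, 5, 39), (s, 17, 31, 5, 39)}
Projecting to C, D, G, B: {(17, 14, 39, 5), (17, 15, 39, 5), (17, 17, 39, 5), (31, 14, 39, 5), (31, 15, 39, 5), (31, 17, 39, 5), (31, 20, 15, 37), (31, 24, 15, 37), (31, 3, 15, 37), (33, 20, 15, 37), (33, 24, 15, 37), (33, 3, 15, 37), (4, 3, 15, 37), (6, 3, 15, 37)}
σ[G > C]: keep tuples satisfying G > C → {(17, 14, 39, 5), (17, 15, 39, 5), (17, 17, 39, 5), (31, 14, 39, 5), (31, 15, 39, 5), (31, 17, 39, 5), (4, 3, 15, 37), (6, 3, 15, 37)}
Projecting to C, D: {(17, 14), (17, 15), (17, 17), (31, 14), (31, 15), (31, 17), (4, 3), (6, 3)}

{(17, 14), (17, 15), (17, 17), (31, 14), (31, 15), (31, 17), (4, 3), (6, 3)}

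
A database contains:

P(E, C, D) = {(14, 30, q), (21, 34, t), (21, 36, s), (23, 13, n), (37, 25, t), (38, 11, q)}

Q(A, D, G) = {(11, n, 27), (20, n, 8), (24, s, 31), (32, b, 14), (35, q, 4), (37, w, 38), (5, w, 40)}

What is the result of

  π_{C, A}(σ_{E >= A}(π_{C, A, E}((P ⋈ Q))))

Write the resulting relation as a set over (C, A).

Natural join on D: {(14, 30, q, 35, 4), (21, 36, s, 24, 31), (23, 13, n, 11, 27), (23, 13, n, 20, 8), (38, 11, q, 35, 4)}
Projecting to C, A, E: {(11, 35, 38), (13, 11, 23), (13, 20, 23), (30, 35, 14), (36, 24, 21)}
σ[E >= A]: keep tuples satisfying E >= A → {(11, 35, 38), (13, 11, 23), (13, 20, 23)}
Projecting to C, A: {(11, 35), (13, 11), (13, 20)}

{(11, 35), (13, 11), (13, 20)}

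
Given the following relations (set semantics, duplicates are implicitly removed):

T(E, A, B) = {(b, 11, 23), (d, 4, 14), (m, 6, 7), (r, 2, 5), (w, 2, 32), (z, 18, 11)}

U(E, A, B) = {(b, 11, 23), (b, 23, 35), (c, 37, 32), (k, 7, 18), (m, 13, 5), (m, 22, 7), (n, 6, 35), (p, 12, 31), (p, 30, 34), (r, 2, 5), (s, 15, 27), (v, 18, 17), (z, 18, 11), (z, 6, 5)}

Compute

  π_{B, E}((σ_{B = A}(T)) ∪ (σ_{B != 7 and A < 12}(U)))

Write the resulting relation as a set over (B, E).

{(18, k), (23, b), (35, n), (5, r), (5, z)}

Apply σ_{B = A}; surviving tuples: {}
Apply σ_{B != 7 and A < 12}; surviving tuples: {(b, 11, 23), (k, 7, 18), (n, 6, 35), (r, 2, 5), (z, 6, 5)}
Union: {} with {(b, 11, 23), (k, 7, 18), (n, 6, 35), (r, 2, 5), (z, 6, 5)} → {(b, 11, 23), (k, 7, 18), (n, 6, 35), (r, 2, 5), (z, 6, 5)}
π_{B, E} gives {(18, k), (23, b), (35, n), (5, r), (5, z)}.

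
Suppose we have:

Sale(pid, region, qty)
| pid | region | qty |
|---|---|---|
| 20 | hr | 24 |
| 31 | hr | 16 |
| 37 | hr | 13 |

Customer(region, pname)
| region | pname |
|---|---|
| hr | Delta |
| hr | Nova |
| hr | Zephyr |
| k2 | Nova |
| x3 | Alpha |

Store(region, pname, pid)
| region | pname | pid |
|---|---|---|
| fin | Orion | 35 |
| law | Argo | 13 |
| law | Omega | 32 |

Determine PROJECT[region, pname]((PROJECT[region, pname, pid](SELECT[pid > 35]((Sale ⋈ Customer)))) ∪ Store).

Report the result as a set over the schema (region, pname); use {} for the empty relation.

{(fin, Orion), (hr, Delta), (hr, Nova), (hr, Zephyr), (law, Argo), (law, Omega)}

Joining Sale and Customer on region yields {(20, hr, 24, Delta), (20, hr, 24, Nova), (20, hr, 24, Zephyr), (31, hr, 16, Delta), (31, hr, 16, Nova), (31, hr, 16, Zephyr), (37, hr, 13, Delta), (37, hr, 13, Nova), (37, hr, 13, Zephyr)}.
σ[pid > 35]: keep tuples satisfying pid > 35 → {(37, hr, 13, Delta), (37, hr, 13, Nova), (37, hr, 13, Zephyr)}
π[region, pname, pid]: project onto (region, pname, pid) → {(hr, Delta, 37), (hr, Nova, 37), (hr, Zephyr, 37)}
Set union of the two operands is {(fin, Orion, 35), (hr, Delta, 37), (hr, Nova, 37), (hr, Zephyr, 37), (law, Argo, 13), (law, Omega, 32)}.
π[region, pname]: project onto (region, pname) → {(fin, Orion), (hr, Delta), (hr, Nova), (hr, Zephyr), (law, Argo), (law, Omega)}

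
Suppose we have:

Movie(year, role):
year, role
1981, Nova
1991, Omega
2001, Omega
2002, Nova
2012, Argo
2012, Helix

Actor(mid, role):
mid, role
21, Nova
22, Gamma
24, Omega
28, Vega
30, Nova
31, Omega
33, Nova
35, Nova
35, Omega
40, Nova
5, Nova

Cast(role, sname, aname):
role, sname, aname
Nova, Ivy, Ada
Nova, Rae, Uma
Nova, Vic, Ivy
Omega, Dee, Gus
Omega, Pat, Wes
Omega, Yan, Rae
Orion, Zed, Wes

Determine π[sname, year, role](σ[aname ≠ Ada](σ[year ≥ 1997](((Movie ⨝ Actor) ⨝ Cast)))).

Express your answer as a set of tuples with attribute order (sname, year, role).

{(Dee, 2001, Omega), (Pat, 2001, Omega), (Rae, 2002, Nova), (Vic, 2002, Nova), (Yan, 2001, Omega)}

Movie ⋈ Actor (natural join on role): {(1981, Nova, 21), (1981, Nova, 30), (1981, Nova, 33), (1981, Nova, 35), (1981, Nova, 40), (1981, Nova, 5), (1991, Omega, 24), (1991, Omega, 31), (1991, Omega, 35), (2001, Omega, 24), (2001, Omega, 31), (2001, Omega, 35), (2002, Nova, 21), (2002, Nova, 30), (2002, Nova, 33), (2002, Nova, 35), (2002, Nova, 40), (2002, Nova, 5)}
(Movie ⨝ Actor) ⋈ Cast (natural join on role): {(1981, Nova, 21, Ivy, Ada), (1981, Nova, 21, Rae, Uma), (1981, Nova, 21, Vic, Ivy), (1981, Nova, 30, Ivy, Ada), (1981, Nova, 30, Rae, Uma), (1981, Nova, 30, Vic, Ivy), (1981, Nova, 33, Ivy, Ada), (1981, Nova, 33, Rae, Uma), (1981, Nova, 33, Vic, Ivy), (1981, Nova, 35, Ivy, Ada), (1981, Nova, 35, Rae, Uma), (1981, Nova, 35, Vic, Ivy), (1981, Nova, 40, Ivy, Ada), (1981, Nova, 40, Rae, Uma), (1981, Nova, 40, Vic, Ivy), (1981, Nova, 5, Ivy, Ada), (1981, Nova, 5, Rae, Uma), (1981, Nova, 5, Vic, Ivy), (1991, Omega, 24, Dee, Gus), (1991, Omega, 24, Pat, Wes), (1991, Omega, 24, Yan, Rae), (1991, Omega, 31, Dee, Gus), (1991, Omega, 31, Pat, Wes), (1991, Omega, 31, Yan, Rae), (1991, Omega, 35, Dee, Gus), (1991, Omega, 35, Pat, Wes), (1991, Omega, 35, Yan, Rae), (2001, Omega, 24, Dee, Gus), (2001, Omega, 24, Pat, Wes), (2001, Omega, 24, Yan, Rae), (2001, Omega, 31, Dee, Gus), (2001, Omega, 31, Pat, Wes), (2001, Omega, 31, Yan, Rae), (2001, Omega, 35, Dee, Gus), (2001, Omega, 35, Pat, Wes), (2001, Omega, 35, Yan, Rae), (2002, Nova, 21, Ivy, Ada), (2002, Nova, 21, Rae, Uma), (2002, Nova, 21, Vic, Ivy), (2002, Nova, 30, Ivy, Ada), (2002, Nova, 30, Rae, Uma), (2002, Nova, 30, Vic, Ivy), (2002, Nova, 33, Ivy, Ada), (2002, Nova, 33, Rae, Uma), (2002, Nova, 33, Vic, Ivy), (2002, Nova, 35, Ivy, Ada), (2002, Nova, 35, Rae, Uma), (2002, Nova, 35, Vic, Ivy), (2002, Nova, 40, Ivy, Ada), (2002, Nova, 40, Rae, Uma), (2002, Nova, 40, Vic, Ivy), (2002, Nova, 5, Ivy, Ada), (2002, Nova, 5, Rae, Uma), (2002, Nova, 5, Vic, Ivy)}
Filtering on year ≥ 1997 leaves {(2001, Omega, 24, Dee, Gus), (2001, Omega, 24, Pat, Wes), (2001, Omega, 24, Yan, Rae), (2001, Omega, 31, Dee, Gus), (2001, Omega, 31, Pat, Wes), (2001, Omega, 31, Yan, Rae), (2001, Omega, 35, Dee, Gus), (2001, Omega, 35, Pat, Wes), (2001, Omega, 35, Yan, Rae), (2002, Nova, 21, Ivy, Ada), (2002, Nova, 21, Rae, Uma), (2002, Nova, 21, Vic, Ivy), (2002, Nova, 30, Ivy, Ada), (2002, Nova, 30, Rae, Uma), (2002, Nova, 30, Vic, Ivy), (2002, Nova, 33, Ivy, Ada), (2002, Nova, 33, Rae, Uma), (2002, Nova, 33, Vic, Ivy), (2002, Nova, 35, Ivy, Ada), (2002, Nova, 35, Rae, Uma), (2002, Nova, 35, Vic, Ivy), (2002, Nova, 40, Ivy, Ada), (2002, Nova, 40, Rae, Uma), (2002, Nova, 40, Vic, Ivy), (2002, Nova, 5, Ivy, Ada), (2002, Nova, 5, Rae, Uma), (2002, Nova, 5, Vic, Ivy)}.
Filtering on aname ≠ Ada leaves {(2001, Omega, 24, Dee, Gus), (2001, Omega, 24, Pat, Wes), (2001, Omega, 24, Yan, Rae), (2001, Omega, 31, Dee, Gus), (2001, Omega, 31, Pat, Wes), (2001, Omega, 31, Yan, Rae), (2001, Omega, 35, Dee, Gus), (2001, Omega, 35, Pat, Wes), (2001, Omega, 35, Yan, Rae), (2002, Nova, 21, Rae, Uma), (2002, Nova, 21, Vic, Ivy), (2002, Nova, 30, Rae, Uma), (2002, Nova, 30, Vic, Ivy), (2002, Nova, 33, Rae, Uma), (2002, Nova, 33, Vic, Ivy), (2002, Nova, 35, Rae, Uma), (2002, Nova, 35, Vic, Ivy), (2002, Nova, 40, Rae, Uma), (2002, Nova, 40, Vic, Ivy), (2002, Nova, 5, Rae, Uma), (2002, Nova, 5, Vic, Ivy)}.
π[sname, year, role]: project onto (sname, year, role) (16 duplicate(s) eliminated) → {(Dee, 2001, Omega), (Pat, 2001, Omega), (Rae, 2002, Nova), (Vic, 2002, Nova), (Yan, 2001, Omega)}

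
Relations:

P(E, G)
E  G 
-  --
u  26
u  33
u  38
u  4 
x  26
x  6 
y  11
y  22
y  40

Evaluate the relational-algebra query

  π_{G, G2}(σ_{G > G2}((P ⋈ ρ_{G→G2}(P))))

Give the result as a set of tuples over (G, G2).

{(22, 11), (26, 4), (26, 6), (33, 26), (33, 4), (38, 26), (38, 33), (38, 4), (40, 11), (40, 22)}

ρ[G→G2]: schema becomes (E, G2); tuples unchanged.
Natural join on E: {(u, 26, 26), (u, 26, 33), (u, 26, 38), (u, 26, 4), (u, 33, 26), (u, 33, 33), (u, 33, 38), (u, 33, 4), (u, 38, 26), (u, 38, 33), (u, 38, 38), (u, 38, 4), (u, 4, 26), (u, 4, 33), (u, 4, 38), (u, 4, 4), (x, 26, 26), (x, 26, 6), (x, 6, 26), (x, 6, 6), (y, 11, 11), (y, 11, 22), (y, 11, 40), (y, 22, 11), (y, 22, 22), (y, 22, 40), (y, 40, 11), (y, 40, 22), (y, 40, 40)}
Apply σ_{G > G2}; surviving tuples: {(u, 26, 4), (u, 33, 26), (u, 33, 4), (u, 38, 26), (u, 38, 33), (u, 38, 4), (x, 26, 6), (y, 22, 11), (y, 40, 11), (y, 40, 22)}
Keep only column(s) G, G2: {(22, 11), (26, 4), (26, 6), (33, 26), (33, 4), (38, 26), (38, 33), (38, 4), (40, 11), (40, 22)}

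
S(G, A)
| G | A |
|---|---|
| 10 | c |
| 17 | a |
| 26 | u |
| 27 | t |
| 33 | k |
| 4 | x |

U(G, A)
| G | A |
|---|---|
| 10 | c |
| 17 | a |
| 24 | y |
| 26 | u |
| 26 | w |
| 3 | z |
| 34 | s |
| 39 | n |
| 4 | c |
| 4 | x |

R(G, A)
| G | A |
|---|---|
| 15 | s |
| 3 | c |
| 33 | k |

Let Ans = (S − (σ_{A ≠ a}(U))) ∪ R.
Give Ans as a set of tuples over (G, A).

{(15, s), (17, a), (27, t), (3, c), (33, k)}

Selection A ≠ a: {(10, c), (24, y), (26, u), (26, w), (3, z), (34, s), (39, n), (4, c), (4, x)}
Taking the difference: {(17, a), (27, t), (33, k)}
Taking the union: {(15, s), (17, a), (27, t), (3, c), (33, k)}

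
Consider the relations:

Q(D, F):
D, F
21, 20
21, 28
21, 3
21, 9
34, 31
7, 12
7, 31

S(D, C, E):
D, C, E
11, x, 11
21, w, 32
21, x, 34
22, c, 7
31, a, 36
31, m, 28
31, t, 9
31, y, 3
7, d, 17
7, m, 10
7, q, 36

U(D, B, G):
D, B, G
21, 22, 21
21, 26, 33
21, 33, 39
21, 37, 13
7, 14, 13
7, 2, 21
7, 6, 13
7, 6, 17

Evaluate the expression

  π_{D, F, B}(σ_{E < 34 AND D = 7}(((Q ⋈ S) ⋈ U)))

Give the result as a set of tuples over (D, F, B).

Joining Q and S on D yields {(21, 20, w, 32), (21, 20, x, 34), (21, 28, w, 32), (21, 28, x, 34), (21, 3, w, 32), (21, 3, x, 34), (21, 9, w, 32), (21, 9, x, 34), (7, 12, d, 17), (7, 12, m, 10), (7, 12, q, 36), (7, 31, d, 17), (7, 31, m, 10), (7, 31, q, 36)}.
Joining (Q ⋈ S) and U on D yields {(21, 20, w, 32, 22, 21), (21, 20, w, 32, 26, 33), (21, 20, w, 32, 33, 39), (21, 20, w, 32, 37, 13), (21, 20, x, 34, 22, 21), (21, 20, x, 34, 26, 33), (21, 20, x, 34, 33, 39), (21, 20, x, 34, 37, 13), (21, 28, w, 32, 22, 21), (21, 28, w, 32, 26, 33), (21, 28, w, 32, 33, 39), (21, 28, w, 32, 37, 13), (21, 28, x, 34, 22, 21), (21, 28, x, 34, 26, 33), (21, 28, x, 34, 33, 39), (21, 28, x, 34, 37, 13), (21, 3, w, 32, 22, 21), (21, 3, w, 32, 26, 33), (21, 3, w, 32, 33, 39), (21, 3, w, 32, 37, 13), (21, 3, x, 34, 22, 21), (21, 3, x, 34, 26, 33), (21, 3, x, 34, 33, 39), (21, 3, x, 34, 37, 13), (21, 9, w, 32, 22, 21), (21, 9, w, 32, 26, 33), (21, 9, w, 32, 33, 39), (21, 9, w, 32, 37, 13), (21, 9, x, 34, 22, 21), (21, 9, x, 34, 26, 33), (21, 9, x, 34, 33, 39), (21, 9, x, 34, 37, 13), (7, 12, d, 17, 14, 13), (7, 12, d, 17, 2, 21), (7, 12, d, 17, 6, 13), (7, 12, d, 17, 6, 17), (7, 12, m, 10, 14, 13), (7, 12, m, 10, 2, 21), (7, 12, m, 10, 6, 13), (7, 12, m, 10, 6, 17), (7, 12, q, 36, 14, 13), (7, 12, q, 36, 2, 21), (7, 12, q, 36, 6, 13), (7, 12, q, 36, 6, 17), (7, 31, d, 17, 14, 13), (7, 31, d, 17, 2, 21), (7, 31, d, 17, 6, 13), (7, 31, d, 17, 6, 17), (7, 31, m, 10, 14, 13), (7, 31, m, 10, 2, 21), (7, 31, m, 10, 6, 13), (7, 31, m, 10, 6, 17), (7, 31, q, 36, 14, 13), (7, 31, q, 36, 2, 21), (7, 31, q, 36, 6, 13), (7, 31, q, 36, 6, 17)}.
Filtering on E < 34 AND D = 7 leaves {(7, 12, d, 17, 14, 13), (7, 12, d, 17, 2, 21), (7, 12, d, 17, 6, 13), (7, 12, d, 17, 6, 17), (7, 12, m, 10, 14, 13), (7, 12, m, 10, 2, 21), (7, 12, m, 10, 6, 13), (7, 12, m, 10, 6, 17), (7, 31, d, 17, 14, 13), (7, 31, d, 17, 2, 21), (7, 31, d, 17, 6, 13), (7, 31, d, 17, 6, 17), (7, 31, m, 10, 14, 13), (7, 31, m, 10, 2, 21), (7, 31, m, 10, 6, 13), (7, 31, m, 10, 6, 17)}.
Projecting to D, F, B (10 duplicate(s) eliminated): {(7, 12, 14), (7, 12, 2), (7, 12, 6), (7, 31, 14), (7, 31, 2), (7, 31, 6)}

{(7, 12, 14), (7, 12, 2), (7, 12, 6), (7, 31, 14), (7, 31, 2), (7, 31, 6)}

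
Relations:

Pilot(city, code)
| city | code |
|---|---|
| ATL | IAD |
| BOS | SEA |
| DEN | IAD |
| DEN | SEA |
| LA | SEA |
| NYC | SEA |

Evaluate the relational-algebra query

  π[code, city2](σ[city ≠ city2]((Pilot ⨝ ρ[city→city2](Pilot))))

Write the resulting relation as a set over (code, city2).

ρ[city→city2]: schema becomes (city2, code); tuples unchanged.
Natural join on code: {(ATL, IAD, ATL), (ATL, IAD, DEN), (BOS, SEA, BOS), (BOS, SEA, DEN), (BOS, SEA, LA), (BOS, SEA, NYC), (DEN, IAD, ATL), (DEN, IAD, DEN), (DEN, SEA, BOS), (DEN, SEA, DEN), (DEN, SEA, LA), (DEN, SEA, NYC), (LA, SEA, BOS), (LA, SEA, DEN), (LA, SEA, LA), (LA, SEA, NYC), (NYC, SEA, BOS), (NYC, SEA, DEN), (NYC, SEA, LA), (NYC, SEA, NYC)}
Apply σ_{city ≠ city2}; surviving tuples: {(ATL, IAD, DEN), (BOS, SEA, DEN), (BOS, SEA, LA), (BOS, SEA, NYC), (DEN, IAD, ATL), (DEN, SEA, BOS), (DEN, SEA, LA), (DEN, SEA, NYC), (LA, SEA, BOS), (LA, SEA, DEN), (LA, SEA, NYC), (NYC, SEA, BOS), (NYC, SEA, DEN), (NYC, SEA, LA)}
π_{code, city2} gives {(IAD, ATL), (IAD, DEN), (SEA, BOS), (SEA, DEN), (SEA, LA), (SEA, NYC)} (8 duplicate(s) eliminated).

{(IAD, ATL), (IAD, DEN), (SEA, BOS), (SEA, DEN), (SEA, LA), (SEA, NYC)}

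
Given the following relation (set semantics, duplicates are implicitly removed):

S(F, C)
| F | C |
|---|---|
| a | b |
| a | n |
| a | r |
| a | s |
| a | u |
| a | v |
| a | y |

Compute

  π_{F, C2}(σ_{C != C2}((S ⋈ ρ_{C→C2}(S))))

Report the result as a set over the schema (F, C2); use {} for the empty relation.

{(a, b), (a, n), (a, r), (a, s), (a, u), (a, v), (a, y)}

ρ[C→C2]: schema becomes (F, C2); tuples unchanged.
Joining S and ρ_{C→C2}(S) on F yields {(a, b, b), (a, b, n), (a, b, r), (a, b, s), (a, b, u), (a, b, v), (a, b, y), (a, n, b), (a, n, n), (a, n, r), (a, n, s), (a, n, u), (a, n, v), (a, n, y), (a, r, b), (a, r, n), (a, r, r), (a, r, s), (a, r, u), (a, r, v), (a, r, y), (a, s, b), (a, s, n), (a, s, r), (a, s, s), (a, s, u), (a, s, v), (a, s, y), (a, u, b), (a, u, n), (a, u, r), (a, u, s), (a, u, u), (a, u, v), (a, u, y), (a, v, b), (a, v, n), (a, v, r), (a, v, s), (a, v, u), (a, v, v), (a, v, y), (a, y, b), (a, y, n), (a, y, r), (a, y, s), (a, y, u), (a, y, v), (a, y, y)}.
Filtering on C != C2 leaves {(a, b, n), (a, b, r), (a, b, s), (a, b, u), (a, b, v), (a, b, y), (a, n, b), (a, n, r), (a, n, s), (a, n, u), (a, n, v), (a, n, y), (a, r, b), (a, r, n), (a, r, s), (a, r, u), (a, r, v), (a, r, y), (a, s, b), (a, s, n), (a, s, r), (a, s, u), (a, s, v), (a, s, y), (a, u, b), (a, u, n), (a, u, r), (a, u, s), (a, u, v), (a, u, y), (a, v, b), (a, v, n), (a, v, r), (a, v, s), (a, v, u), (a, v, y), (a, y, b), (a, y, n), (a, y, r), (a, y, s), (a, y, u), (a, y, v)}.
Projecting to F, C2 (35 duplicate(s) eliminated): {(a, b), (a, n), (a, r), (a, s), (a, u), (a, v), (a, y)}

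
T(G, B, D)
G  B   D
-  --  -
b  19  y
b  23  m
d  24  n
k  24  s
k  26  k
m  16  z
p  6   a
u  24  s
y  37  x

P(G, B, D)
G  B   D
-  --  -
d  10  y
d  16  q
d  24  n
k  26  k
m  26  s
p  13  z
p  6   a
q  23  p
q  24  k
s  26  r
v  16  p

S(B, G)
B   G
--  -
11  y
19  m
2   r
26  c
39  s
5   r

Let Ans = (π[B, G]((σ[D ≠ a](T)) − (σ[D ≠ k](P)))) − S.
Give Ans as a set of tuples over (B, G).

{(16, m), (19, b), (23, b), (24, k), (24, u), (26, k), (37, y)}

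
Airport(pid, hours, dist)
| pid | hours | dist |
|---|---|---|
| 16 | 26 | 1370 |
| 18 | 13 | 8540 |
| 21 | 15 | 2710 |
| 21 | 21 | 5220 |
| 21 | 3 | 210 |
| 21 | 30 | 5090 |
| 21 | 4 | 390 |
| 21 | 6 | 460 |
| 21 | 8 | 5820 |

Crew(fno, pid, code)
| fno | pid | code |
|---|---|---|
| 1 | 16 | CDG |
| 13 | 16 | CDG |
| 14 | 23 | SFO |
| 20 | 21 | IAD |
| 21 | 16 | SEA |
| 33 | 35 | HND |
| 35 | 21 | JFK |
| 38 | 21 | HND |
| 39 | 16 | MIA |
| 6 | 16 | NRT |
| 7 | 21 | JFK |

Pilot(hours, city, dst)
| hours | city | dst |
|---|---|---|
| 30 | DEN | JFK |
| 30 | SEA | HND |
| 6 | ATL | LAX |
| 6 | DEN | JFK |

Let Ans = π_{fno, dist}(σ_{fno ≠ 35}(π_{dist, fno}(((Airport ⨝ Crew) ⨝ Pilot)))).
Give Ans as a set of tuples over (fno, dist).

{(20, 460), (20, 5090), (38, 460), (38, 5090), (7, 460), (7, 5090)}

Natural join on pid: {(16, 26, 1370, 1, CDG), (16, 26, 1370, 13, CDG), (16, 26, 1370, 21, SEA), (16, 26, 1370, 39, MIA), (16, 26, 1370, 6, NRT), (21, 15, 2710, 20, IAD), (21, 15, 2710, 35, JFK), (21, 15, 2710, 38, HND), (21, 15, 2710, 7, JFK), (21, 21, 5220, 20, IAD), (21, 21, 5220, 35, JFK), (21, 21, 5220, 38, HND), (21, 21, 5220, 7, JFK), (21, 3, 210, 20, IAD), (21, 3, 210, 35, JFK), (21, 3, 210, 38, HND), (21, 3, 210, 7, JFK), (21, 30, 5090, 20, IAD), (21, 30, 5090, 35, JFK), (21, 30, 5090, 38, HND), (21, 30, 5090, 7, JFK), (21, 4, 390, 20, IAD), (21, 4, 390, 35, JFK), (21, 4, 390, 38, HND), (21, 4, 390, 7, JFK), (21, 6, 460, 20, IAD), (21, 6, 460, 35, JFK), (21, 6, 460, 38, HND), (21, 6, 460, 7, JFK), (21, 8, 5820, 20, IAD), (21, 8, 5820, 35, JFK), (21, 8, 5820, 38, HND), (21, 8, 5820, 7, JFK)}
Natural join on hours: {(21, 30, 5090, 20, IAD, DEN, JFK), (21, 30, 5090, 20, IAD, SEA, HND), (21, 30, 5090, 35, JFK, DEN, JFK), (21, 30, 5090, 35, JFK, SEA, HND), (21, 30, 5090, 38, HND, DEN, JFK), (21, 30, 5090, 38, HND, SEA, HND), (21, 30, 5090, 7, JFK, DEN, JFK), (21, 30, 5090, 7, JFK, SEA, HND), (21, 6, 460, 20, IAD, ATL, LAX), (21, 6, 460, 20, IAD, DEN, JFK), (21, 6, 460, 35, JFK, ATL, LAX), (21, 6, 460, 35, JFK, DEN, JFK), (21, 6, 460, 38, HND, ATL, LAX), (21, 6, 460, 38, HND, DEN, JFK), (21, 6, 460, 7, JFK, ATL, LAX), (21, 6, 460, 7, JFK, DEN, JFK)}
π_{dist, fno} gives {(460, 20), (460, 35), (460, 38), (460, 7), (5090, 20), (5090, 35), (5090, 38), (5090, 7)} (8 duplicate(s) eliminated).
Apply σ_{fno ≠ 35}; surviving tuples: {(460, 20), (460, 38), (460, 7), (5090, 20), (5090, 38), (5090, 7)}
π_{fno, dist} gives {(20, 460), (20, 5090), (38, 460), (38, 5090), (7, 460), (7, 5090)}.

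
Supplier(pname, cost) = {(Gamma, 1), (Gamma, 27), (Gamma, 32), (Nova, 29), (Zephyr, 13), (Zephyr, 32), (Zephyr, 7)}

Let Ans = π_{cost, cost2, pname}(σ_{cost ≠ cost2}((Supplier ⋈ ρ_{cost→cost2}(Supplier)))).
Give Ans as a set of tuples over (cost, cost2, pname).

ρ[cost→cost2]: schema becomes (pname, cost2); tuples unchanged.
Natural join on pname: {(Gamma, 1, 1), (Gamma, 1, 27), (Gamma, 1, 32), (Gamma, 27, 1), (Gamma, 27, 27), (Gamma, 27, 32), (Gamma, 32, 1), (Gamma, 32, 27), (Gamma, 32, 32), (Nova, 29, 29), (Zephyr, 13, 13), (Zephyr, 13, 32), (Zephyr, 13, 7), (Zephyr, 32, 13), (Zephyr, 32, 32), (Zephyr, 32, 7), (Zephyr, 7, 13), (Zephyr, 7, 32), (Zephyr, 7, 7)}
Apply σ_{cost ≠ cost2}; surviving tuples: {(Gamma, 1, 27), (Gamma, 1, 32), (Gamma, 27, 1), (Gamma, 27, 32), (Gamma, 32, 1), (Gamma, 32, 27), (Zephyr, 13, 32), (Zephyr, 13, 7), (Zephyr, 32, 13), (Zephyr, 32, 7), (Zephyr, 7, 13), (Zephyr, 7, 32)}
π_{cost, cost2, pname} gives {(1, 27, Gamma), (1, 32, Gamma), (13, 32, Zephyr), (13, 7, Zephyr), (27, 1, Gamma), (27, 32, Gamma), (32, 1, Gamma), (32, 13, Zephyr), (32, 27, Gamma), (32, 7, Zephyr), (7, 13, Zephyr), (7, 32, Zephyr)}.

{(1, 27, Gamma), (1, 32, Gamma), (13, 32, Zephyr), (13, 7, Zephyr), (27, 1, Gamma), (27, 32, Gamma), (32, 1, Gamma), (32, 13, Zephyr), (32, 27, Gamma), (32, 7, Zephyr), (7, 13, Zephyr), (7, 32, Zephyr)}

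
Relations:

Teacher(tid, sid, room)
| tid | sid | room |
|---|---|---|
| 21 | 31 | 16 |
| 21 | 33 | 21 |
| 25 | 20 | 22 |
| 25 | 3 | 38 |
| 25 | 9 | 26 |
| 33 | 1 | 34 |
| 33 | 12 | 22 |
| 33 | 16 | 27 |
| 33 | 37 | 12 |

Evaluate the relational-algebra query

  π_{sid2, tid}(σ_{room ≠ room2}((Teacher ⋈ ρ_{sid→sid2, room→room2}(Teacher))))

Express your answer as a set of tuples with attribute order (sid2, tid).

ρ[sid→sid2, room→room2]: schema becomes (tid, sid2, room2); tuples unchanged.
Natural join on tid: {(21, 31, 16, 31, 16), (21, 31, 16, 33, 21), (21, 33, 21, 31, 16), (21, 33, 21, 33, 21), (25, 20, 22, 20, 22), (25, 20, 22, 3, 38), (25, 20, 22, 9, 26), (25, 3, 38, 20, 22), (25, 3, 38, 3, 38), (25, 3, 38, 9, 26), (25, 9, 26, 20, 22), (25, 9, 26, 3, 38), (25, 9, 26, 9, 26), (33, 1, 34, 1, 34), (33, 1, 34, 12, 22), (33, 1, 34, 16, 27), (33, 1, 34, 37, 12), (33, 12, 22, 1, 34), (33, 12, 22, 12, 22), (33, 12, 22, 16, 27), (33, 12, 22, 37, 12), (33, 16, 27, 1, 34), (33, 16, 27, 12, 22), (33, 16, 27, 16, 27), (33, 16, 27, 37, 12), (33, 37, 12, 1, 34), (33, 37, 12, 12, 22), (33, 37, 12, 16, 27), (33, 37, 12, 37, 12)}
Apply σ_{room ≠ room2}; surviving tuples: {(21, 31, 16, 33, 21), (21, 33, 21, 31, 16), (25, 20, 22, 3, 38), (25, 20, 22, 9, 26), (25, 3, 38, 20, 22), (25, 3, 38, 9, 26), (25, 9, 26, 20, 22), (25, 9, 26, 3, 38), (33, 1, 34, 12, 22), (33, 1, 34, 16, 27), (33, 1, 34, 37, 12), (33, 12, 22, 1, 34), (33, 12, 22, 16, 27), (33, 12, 22, 37, 12), (33, 16, 27, 1, 34), (33, 16, 27, 12, 22), (33, 16, 27, 37, 12), (33, 37, 12, 1, 34), (33, 37, 12, 12, 22), (33, 37, 12, 16, 27)}
Keep only column(s) sid2, tid (11 duplicate(s) eliminated): {(1, 33), (12, 33), (16, 33), (20, 25), (3, 25), (31, 21), (33, 21), (37, 33), (9, 25)}

{(1, 33), (12, 33), (16, 33), (20, 25), (3, 25), (31, 21), (33, 21), (37, 33), (9, 25)}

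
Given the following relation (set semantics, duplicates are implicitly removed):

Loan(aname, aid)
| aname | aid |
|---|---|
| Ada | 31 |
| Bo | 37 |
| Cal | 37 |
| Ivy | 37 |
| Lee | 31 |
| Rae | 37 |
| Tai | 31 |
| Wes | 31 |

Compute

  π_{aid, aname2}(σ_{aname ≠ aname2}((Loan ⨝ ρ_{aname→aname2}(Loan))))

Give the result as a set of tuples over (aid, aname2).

ρ[aname→aname2]: schema becomes (aname2, aid); tuples unchanged.
Loan ⋈ ρ_{aname→aname2}(Loan) (natural join on aid): {(Ada, 31, Ada), (Ada, 31, Lee), (Ada, 31, Tai), (Ada, 31, Wes), (Bo, 37, Bo), (Bo, 37, Cal), (Bo, 37, Ivy), (Bo, 37, Rae), (Cal, 37, Bo), (Cal, 37, Cal), (Cal, 37, Ivy), (Cal, 37, Rae), (Ivy, 37, Bo), (Ivy, 37, Cal), (Ivy, 37, Ivy), (Ivy, 37, Rae), (Lee, 31, Ada), (Lee, 31, Lee), (Lee, 31, Tai), (Lee, 31, Wes), (Rae, 37, Bo), (Rae, 37, Cal), (Rae, 37, Ivy), (Rae, 37, Rae), (Tai, 31, Ada), (Tai, 31, Lee), (Tai, 31, Tai), (Tai, 31, Wes), (Wes, 31, Ada), (Wes, 31, Lee), (Wes, 31, Tai), (Wes, 31, Wes)}
Apply σ_{aname ≠ aname2}; surviving tuples: {(Ada, 31, Lee), (Ada, 31, Tai), (Ada, 31, Wes), (Bo, 37, Cal), (Bo, 37, Ivy), (Bo, 37, Rae), (Cal, 37, Bo), (Cal, 37, Ivy), (Cal, 37, Rae), (Ivy, 37, Bo), (Ivy, 37, Cal), (Ivy, 37, Rae), (Lee, 31, Ada), (Lee, 31, Tai), (Lee, 31, Wes), (Rae, 37, Bo), (Rae, 37, Cal), (Rae, 37, Ivy), (Tai, 31, Ada), (Tai, 31, Lee), (Tai, 31, Wes), (Wes, 31, Ada), (Wes, 31, Lee), (Wes, 31, Tai)}
Projecting to aid, aname2 (16 duplicate(s) eliminated): {(31, Ada), (31, Lee), (31, Tai), (31, Wes), (37, Bo), (37, Cal), (37, Ivy), (37, Rae)}

{(31, Ada), (31, Lee), (31, Tai), (31, Wes), (37, Bo), (37, Cal), (37, Ivy), (37, Rae)}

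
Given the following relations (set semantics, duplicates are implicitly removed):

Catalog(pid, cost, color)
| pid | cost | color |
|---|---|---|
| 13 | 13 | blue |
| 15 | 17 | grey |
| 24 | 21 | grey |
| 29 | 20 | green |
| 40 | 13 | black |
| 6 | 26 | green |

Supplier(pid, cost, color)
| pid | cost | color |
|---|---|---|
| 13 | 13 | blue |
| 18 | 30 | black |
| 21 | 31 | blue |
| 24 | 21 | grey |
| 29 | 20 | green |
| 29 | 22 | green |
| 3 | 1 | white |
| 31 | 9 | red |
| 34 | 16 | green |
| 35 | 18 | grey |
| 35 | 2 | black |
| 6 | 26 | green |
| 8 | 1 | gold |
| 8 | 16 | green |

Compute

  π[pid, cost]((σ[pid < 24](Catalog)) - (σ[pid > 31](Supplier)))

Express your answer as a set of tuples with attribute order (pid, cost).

{(13, 13), (15, 17), (6, 26)}

Apply σ_{pid < 24}; surviving tuples: {(13, 13, blue), (15, 17, grey), (6, 26, green)}
Apply σ_{pid > 31}; surviving tuples: {(34, 16, green), (35, 18, grey), (35, 2, black)}
Difference: {(13, 13, blue), (15, 17, grey), (6, 26, green)} with {(34, 16, green), (35, 18, grey), (35, 2, black)} → {(13, 13, blue), (15, 17, grey), (6, 26, green)}
Projecting to pid, cost: {(13, 13), (15, 17), (6, 26)}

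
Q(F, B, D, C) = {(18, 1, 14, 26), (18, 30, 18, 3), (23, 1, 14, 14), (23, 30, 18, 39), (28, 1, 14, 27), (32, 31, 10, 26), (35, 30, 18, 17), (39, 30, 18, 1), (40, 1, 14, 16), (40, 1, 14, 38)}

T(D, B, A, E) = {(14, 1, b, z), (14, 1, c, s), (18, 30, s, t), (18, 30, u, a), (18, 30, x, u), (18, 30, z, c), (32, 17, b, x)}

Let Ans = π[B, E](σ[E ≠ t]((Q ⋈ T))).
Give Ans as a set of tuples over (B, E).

Joining Q and T on B, D yields {(18, 1, 14, 26, b, z), (18, 1, 14, 26, c, s), (18, 30, 18, 3, s, t), (18, 30, 18, 3, u, a), (18, 30, 18, 3, x, u), (18, 30, 18, 3, z, c), (23, 1, 14, 14, b, z), (23, 1, 14, 14, c, s), (23, 30, 18, 39, s, t), (23, 30, 18, 39, u, a), (23, 30, 18, 39, x, u), (23, 30, 18, 39, z, c), (28, 1, 14, 27, b, z), (28, 1, 14, 27, c, s), (35, 30, 18, 17, s, t), (35, 30, 18, 17, u, a), (35, 30, 18, 17, x, u), (35, 30, 18, 17, z, c), (39, 30, 18, 1, s, t), (39, 30, 18, 1, u, a), (39, 30, 18, 1, x, u), (39, 30, 18, 1, z, c), (40, 1, 14, 16, b, z), (40, 1, 14, 16, c, s), (40, 1, 14, 38, b, z), (40, 1, 14, 38, c, s)}.
Filtering on E ≠ t leaves {(18, 1, 14, 26, b, z), (18, 1, 14, 26, c, s), (18, 30, 18, 3, u, a), (18, 30, 18, 3, x, u), (18, 30, 18, 3, z, c), (23, 1, 14, 14, b, z), (23, 1, 14, 14, c, s), (23, 30, 18, 39, u, a), (23, 30, 18, 39, x, u), (23, 30, 18, 39, z, c), (28, 1, 14, 27, b, z), (28, 1, 14, 27, c, s), (35, 30, 18, 17, u, a), (35, 30, 18, 17, x, u), (35, 30, 18, 17, z, c), (39, 30, 18, 1, u, a), (39, 30, 18, 1, x, u), (39, 30, 18, 1, z, c), (40, 1, 14, 16, b, z), (40, 1, 14, 16, c, s), (40, 1, 14, 38, b, z), (40, 1, 14, 38, c, s)}.
π[B, E]: project onto (B, E) (17 duplicate(s) eliminated) → {(1, s), (1, z), (30, a), (30, c), (30, u)}

{(1, s), (1, z), (30, a), (30, c), (30, u)}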